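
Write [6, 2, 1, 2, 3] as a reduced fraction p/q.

Using pₖ = aₖpₖ₋₁ + pₖ₋₂ and qₖ = aₖqₖ₋₁ + qₖ₋₂:
  k=0: a=6, p=6, q=1
  k=1: a=2, p=13, q=2
  k=2: a=1, p=19, q=3
  k=3: a=2, p=51, q=8
  k=4: a=3, p=172, q=27

172/27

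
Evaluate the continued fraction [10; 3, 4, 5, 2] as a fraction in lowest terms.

1536/149

Using pₖ = aₖpₖ₋₁ + pₖ₋₂ and qₖ = aₖqₖ₋₁ + qₖ₋₂:
  k=0: a=10, p=10, q=1
  k=1: a=3, p=31, q=3
  k=2: a=4, p=134, q=13
  k=3: a=5, p=701, q=68
  k=4: a=2, p=1536, q=149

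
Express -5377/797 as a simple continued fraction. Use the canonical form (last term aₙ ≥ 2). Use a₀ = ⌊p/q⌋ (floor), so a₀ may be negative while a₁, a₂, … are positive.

-5377 = -7*797 + 202
797 = 3*202 + 191
202 = 1*191 + 11
191 = 17*11 + 4
11 = 2*4 + 3
4 = 1*3 + 1
3 = 3*1 + 0  (stop)
So -5377/797 = [-7; 3, 1, 17, 2, 1, 3].

[-7; 3, 1, 17, 2, 1, 3]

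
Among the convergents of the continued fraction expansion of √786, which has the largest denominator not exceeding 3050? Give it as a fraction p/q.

43988/1569

√786 = [28; 28, 56, …] (period length 2).
Convergents:
  p_0/q_0 = 28/1
  p_1/q_1 = 785/28
  p_2/q_2 = 43988/1569
  p_3/q_3 = 1232449/43960
q_2 = 1569 ≤ 3050 < 43960 = q_3, so the answer is 43988/1569.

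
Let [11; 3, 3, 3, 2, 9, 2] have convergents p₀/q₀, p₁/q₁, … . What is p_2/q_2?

113/10

Using pₖ = aₖpₖ₋₁ + pₖ₋₂, qₖ = aₖqₖ₋₁ + qₖ₋₂ (with p₋₁=1, p₋₂=0, q₋₁=0, q₋₂=1):
  k=0: a=11, p=11, q=1
  k=1: a=3, p=34, q=3
  k=2: a=3, p=113, q=10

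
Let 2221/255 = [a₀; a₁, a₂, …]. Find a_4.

4

2221 = 8·255 + 181   →  a_0 = 8
255 = 1·181 + 74   →  a_1 = 1
181 = 2·74 + 33   →  a_2 = 2
74 = 2·33 + 8   →  a_3 = 2
33 = 4·8 + 1   →  a_4 = 4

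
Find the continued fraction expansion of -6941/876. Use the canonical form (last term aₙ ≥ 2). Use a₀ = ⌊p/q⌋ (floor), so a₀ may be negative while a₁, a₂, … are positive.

[-8; 13, 13, 2, 2]

-6941 = -8*876 + 67
876 = 13*67 + 5
67 = 13*5 + 2
5 = 2*2 + 1
2 = 2*1 + 0  (stop)
So -6941/876 = [-8; 13, 13, 2, 2].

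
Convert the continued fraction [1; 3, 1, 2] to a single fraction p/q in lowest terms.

14/11

Fold from the inside: start with 2/1.
  1 + 1/2 = 3/2
  3 + 2/3 = 11/3
  1 + 3/11 = 14/11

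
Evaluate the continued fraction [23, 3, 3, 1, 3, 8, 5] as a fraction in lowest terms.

Using pₖ = aₖpₖ₋₁ + pₖ₋₂ and qₖ = aₖqₖ₋₁ + qₖ₋₂:
  k=0: a=23, p=23, q=1
  k=1: a=3, p=70, q=3
  k=2: a=3, p=233, q=10
  k=3: a=1, p=303, q=13
  k=4: a=3, p=1142, q=49
  k=5: a=8, p=9439, q=405
  k=6: a=5, p=48337, q=2074

48337/2074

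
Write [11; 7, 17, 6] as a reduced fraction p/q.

Fold from the inside: start with 6/1.
  17 + 1/6 = 103/6
  7 + 6/103 = 727/103
  11 + 103/727 = 8100/727

8100/727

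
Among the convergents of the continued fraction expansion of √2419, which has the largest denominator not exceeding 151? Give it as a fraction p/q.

√2419 = [49; 5, 2, 5, 98, …] (period length 4).
Convergents:
  p_0/q_0 = 49/1
  p_1/q_1 = 246/5
  p_2/q_2 = 541/11
  p_3/q_3 = 2951/60
  p_4/q_4 = 289739/5891
q_3 = 60 ≤ 151 < 5891 = q_4, so the answer is 2951/60.

2951/60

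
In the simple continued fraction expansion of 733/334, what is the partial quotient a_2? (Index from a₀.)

7

733 = 2·334 + 65   →  a_0 = 2
334 = 5·65 + 9   →  a_1 = 5
65 = 7·9 + 2   →  a_2 = 7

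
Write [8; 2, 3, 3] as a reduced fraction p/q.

Using pₖ = aₖpₖ₋₁ + pₖ₋₂ and qₖ = aₖqₖ₋₁ + qₖ₋₂:
  k=0: a=8, p=8, q=1
  k=1: a=2, p=17, q=2
  k=2: a=3, p=59, q=7
  k=3: a=3, p=194, q=23

194/23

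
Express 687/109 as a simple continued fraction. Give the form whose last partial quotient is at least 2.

687 = 6*109 + 33
109 = 3*33 + 10
33 = 3*10 + 3
10 = 3*3 + 1
3 = 3*1 + 0  (stop)
So 687/109 = [6; 3, 3, 3, 3].

[6; 3, 3, 3, 3]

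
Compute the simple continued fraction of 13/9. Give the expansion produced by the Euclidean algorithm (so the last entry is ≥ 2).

13 = 1*9 + 4
9 = 2*4 + 1
4 = 4*1 + 0  (stop)
So 13/9 = [1; 2, 4].

[1; 2, 4]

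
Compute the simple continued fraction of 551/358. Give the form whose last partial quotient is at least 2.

551 = 1×358 + 193
358 = 1×193 + 165
193 = 1×165 + 28
165 = 5×28 + 25
28 = 1×25 + 3
25 = 8×3 + 1
3 = 3×1 + 0  (stop)
So 551/358 = [1; 1, 1, 5, 1, 8, 3].

[1; 1, 1, 5, 1, 8, 3]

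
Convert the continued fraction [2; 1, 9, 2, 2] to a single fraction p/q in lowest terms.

Fold from the inside: start with 2/1.
  2 + 1/2 = 5/2
  9 + 2/5 = 47/5
  1 + 5/47 = 52/47
  2 + 47/52 = 151/52

151/52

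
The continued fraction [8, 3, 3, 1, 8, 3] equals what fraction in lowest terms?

2949/355

Fold from the inside: start with 3/1.
  8 + 1/3 = 25/3
  1 + 3/25 = 28/25
  3 + 25/28 = 109/28
  3 + 28/109 = 355/109
  8 + 109/355 = 2949/355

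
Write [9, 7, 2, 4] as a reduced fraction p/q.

Using pₖ = aₖpₖ₋₁ + pₖ₋₂ and qₖ = aₖqₖ₋₁ + qₖ₋₂:
  k=0: a=9, p=9, q=1
  k=1: a=7, p=64, q=7
  k=2: a=2, p=137, q=15
  k=3: a=4, p=612, q=67

612/67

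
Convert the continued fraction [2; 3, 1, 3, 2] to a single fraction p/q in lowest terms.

Using pₖ = aₖpₖ₋₁ + pₖ₋₂ and qₖ = aₖqₖ₋₁ + qₖ₋₂:
  k=0: a=2, p=2, q=1
  k=1: a=3, p=7, q=3
  k=2: a=1, p=9, q=4
  k=3: a=3, p=34, q=15
  k=4: a=2, p=77, q=34

77/34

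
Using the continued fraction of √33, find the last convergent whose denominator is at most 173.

787/137

√33 = [5; 1, 2, 1, 10, …] (period length 4).
Convergents:
  p_0/q_0 = 5/1
  p_1/q_1 = 6/1
  p_2/q_2 = 17/3
  p_3/q_3 = 23/4
  p_4/q_4 = 247/43
  p_5/q_5 = 270/47
  p_6/q_6 = 787/137
  p_7/q_7 = 1057/184
q_6 = 137 ≤ 173 < 184 = q_7, so the answer is 787/137.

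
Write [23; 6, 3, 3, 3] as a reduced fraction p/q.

4817/208

Fold from the inside: start with 3/1.
  3 + 1/3 = 10/3
  3 + 3/10 = 33/10
  6 + 10/33 = 208/33
  23 + 33/208 = 4817/208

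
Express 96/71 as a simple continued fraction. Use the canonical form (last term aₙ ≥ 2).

[1; 2, 1, 5, 4]

96 = 1·71 + 25
71 = 2·25 + 21
25 = 1·21 + 4
21 = 5·4 + 1
4 = 4·1 + 0  (stop)
So 96/71 = [1; 2, 1, 5, 4].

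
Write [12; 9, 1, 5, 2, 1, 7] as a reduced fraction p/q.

Using pₖ = aₖpₖ₋₁ + pₖ₋₂ and qₖ = aₖqₖ₋₁ + qₖ₋₂:
  k=0: a=12, p=12, q=1
  k=1: a=9, p=109, q=9
  k=2: a=1, p=121, q=10
  k=3: a=5, p=714, q=59
  k=4: a=2, p=1549, q=128
  k=5: a=1, p=2263, q=187
  k=6: a=7, p=17390, q=1437

17390/1437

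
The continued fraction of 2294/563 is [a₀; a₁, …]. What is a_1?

2294 = 4·563 + 42   →  a_0 = 4
563 = 13·42 + 17   →  a_1 = 13

13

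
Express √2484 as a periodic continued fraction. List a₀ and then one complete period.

a₀ = ⌊√2484⌋ = 49.

[49; 1, 5, 4, 5, 1, 98]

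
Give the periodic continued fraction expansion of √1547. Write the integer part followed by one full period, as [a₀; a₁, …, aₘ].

[39; 3, 78]

a₀ = ⌊√1547⌋ = 39.
With m₀=0, d₀=1 and mₖ₊₁ = dₖaₖ − mₖ, dₖ₊₁ = (n − mₖ₊₁²)/dₖ, aₖ₊₁ = ⌊(a₀+mₖ₊₁)/dₖ₊₁⌋:
  k=1: m=39, d=26, a=3
  k=2: m=39, d=1, a=78
d=1 and a=2a₀=78 at k=2, so the next step gives (m, d) = (39, 26) again — its k=1 value — and the period has length 2.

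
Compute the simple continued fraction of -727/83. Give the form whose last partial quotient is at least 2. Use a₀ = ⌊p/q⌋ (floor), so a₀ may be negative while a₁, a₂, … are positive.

-727 = -9×83 + 20
83 = 4×20 + 3
20 = 6×3 + 2
3 = 1×2 + 1
2 = 2×1 + 0  (stop)
So -727/83 = [-9; 4, 6, 1, 2].

[-9; 4, 6, 1, 2]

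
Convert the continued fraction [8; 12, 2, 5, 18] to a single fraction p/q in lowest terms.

20128/2491

Fold from the inside: start with 18/1.
  5 + 1/18 = 91/18
  2 + 18/91 = 200/91
  12 + 91/200 = 2491/200
  8 + 200/2491 = 20128/2491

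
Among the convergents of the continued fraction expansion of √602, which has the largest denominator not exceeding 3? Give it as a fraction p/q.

49/2

√602 = [24; 1, 1, 6, 1, 1, 48, …] (period length 6).
Convergents:
  p_0/q_0 = 24/1
  p_1/q_1 = 25/1
  p_2/q_2 = 49/2
  p_3/q_3 = 319/13
q_2 = 2 ≤ 3 < 13 = q_3, so the answer is 49/2.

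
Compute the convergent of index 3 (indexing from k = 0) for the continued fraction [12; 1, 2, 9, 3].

Using pₖ = aₖpₖ₋₁ + pₖ₋₂, qₖ = aₖqₖ₋₁ + qₖ₋₂ (with p₋₁=1, p₋₂=0, q₋₁=0, q₋₂=1):
  k=0: a=12, p=12, q=1
  k=1: a=1, p=13, q=1
  k=2: a=2, p=38, q=3
  k=3: a=9, p=355, q=28

355/28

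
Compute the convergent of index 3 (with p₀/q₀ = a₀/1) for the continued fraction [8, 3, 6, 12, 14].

Using pₖ = aₖpₖ₋₁ + pₖ₋₂, qₖ = aₖqₖ₋₁ + qₖ₋₂ (with p₋₁=1, p₋₂=0, q₋₁=0, q₋₂=1):
  k=0: a=8, p=8, q=1
  k=1: a=3, p=25, q=3
  k=2: a=6, p=158, q=19
  k=3: a=12, p=1921, q=231

1921/231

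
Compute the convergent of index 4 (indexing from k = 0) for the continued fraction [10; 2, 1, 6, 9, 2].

1894/183

Using pₖ = aₖpₖ₋₁ + pₖ₋₂, qₖ = aₖqₖ₋₁ + qₖ₋₂ (with p₋₁=1, p₋₂=0, q₋₁=0, q₋₂=1):
  k=0: a=10, p=10, q=1
  k=1: a=2, p=21, q=2
  k=2: a=1, p=31, q=3
  k=3: a=6, p=207, q=20
  k=4: a=9, p=1894, q=183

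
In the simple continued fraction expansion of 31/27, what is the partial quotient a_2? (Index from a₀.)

1

31 = 1·27 + 4   →  a_0 = 1
27 = 6·4 + 3   →  a_1 = 6
4 = 1·3 + 1   →  a_2 = 1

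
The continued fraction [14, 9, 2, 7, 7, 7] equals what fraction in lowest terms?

Using pₖ = aₖpₖ₋₁ + pₖ₋₂ and qₖ = aₖqₖ₋₁ + qₖ₋₂:
  k=0: a=14, p=14, q=1
  k=1: a=9, p=127, q=9
  k=2: a=2, p=268, q=19
  k=3: a=7, p=2003, q=142
  k=4: a=7, p=14289, q=1013
  k=5: a=7, p=102026, q=7233

102026/7233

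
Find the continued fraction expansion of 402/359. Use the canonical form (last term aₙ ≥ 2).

[1; 8, 2, 1, 6, 2]

402 = 1×359 + 43
359 = 8×43 + 15
43 = 2×15 + 13
15 = 1×13 + 2
13 = 6×2 + 1
2 = 2×1 + 0  (stop)
So 402/359 = [1; 8, 2, 1, 6, 2].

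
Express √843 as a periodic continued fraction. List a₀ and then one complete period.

[29; 29, 58]

a₀ = ⌊√843⌋ = 29.
With m₀=0, d₀=1 and mₖ₊₁ = dₖaₖ − mₖ, dₖ₊₁ = (n − mₖ₊₁²)/dₖ, aₖ₊₁ = ⌊(a₀+mₖ₊₁)/dₖ₊₁⌋:
  k=1: m=29, d=2, a=29
  k=2: m=29, d=1, a=58
d=1 and a=2a₀=58 at k=2, so the next step gives (m, d) = (29, 2) again — its k=1 value — and the period has length 2.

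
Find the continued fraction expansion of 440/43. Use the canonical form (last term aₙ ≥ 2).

440 = 10*43 + 10
43 = 4*10 + 3
10 = 3*3 + 1
3 = 3*1 + 0  (stop)
So 440/43 = [10; 4, 3, 3].

[10; 4, 3, 3]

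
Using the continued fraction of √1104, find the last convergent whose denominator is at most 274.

√1104 = [33; 4, 2, 2, 2, 4, 66, …] (period length 6).
Convergents:
  p_0/q_0 = 33/1
  p_1/q_1 = 133/4
  p_2/q_2 = 299/9
  p_3/q_3 = 731/22
  p_4/q_4 = 1761/53
  p_5/q_5 = 7775/234
  p_6/q_6 = 514911/15497
q_5 = 234 ≤ 274 < 15497 = q_6, so the answer is 7775/234.

7775/234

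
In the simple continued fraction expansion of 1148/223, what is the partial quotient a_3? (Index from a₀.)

1148 = 5·223 + 33   →  a_0 = 5
223 = 6·33 + 25   →  a_1 = 6
33 = 1·25 + 8   →  a_2 = 1
25 = 3·8 + 1   →  a_3 = 3

3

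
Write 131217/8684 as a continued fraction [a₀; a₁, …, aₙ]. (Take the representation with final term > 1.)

131217 = 15×8684 + 957
8684 = 9×957 + 71
957 = 13×71 + 34
71 = 2×34 + 3
34 = 11×3 + 1
3 = 3×1 + 0  (stop)
So 131217/8684 = [15; 9, 13, 2, 11, 3].

[15; 9, 13, 2, 11, 3]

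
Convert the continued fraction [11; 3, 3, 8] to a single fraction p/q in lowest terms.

938/83

Fold from the inside: start with 8/1.
  3 + 1/8 = 25/8
  3 + 8/25 = 83/25
  11 + 25/83 = 938/83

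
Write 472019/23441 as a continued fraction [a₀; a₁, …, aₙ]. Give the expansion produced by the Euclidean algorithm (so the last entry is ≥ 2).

[20; 7, 3, 19, 18, 3]

472019 = 20·23441 + 3199
23441 = 7·3199 + 1048
3199 = 3·1048 + 55
1048 = 19·55 + 3
55 = 18·3 + 1
3 = 3·1 + 0  (stop)
So 472019/23441 = [20; 7, 3, 19, 18, 3].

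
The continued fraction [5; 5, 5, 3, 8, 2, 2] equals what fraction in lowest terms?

18777/3616

Fold from the inside: start with 2/1.
  2 + 1/2 = 5/2
  8 + 2/5 = 42/5
  3 + 5/42 = 131/42
  5 + 42/131 = 697/131
  5 + 131/697 = 3616/697
  5 + 697/3616 = 18777/3616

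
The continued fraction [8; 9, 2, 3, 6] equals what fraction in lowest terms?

3364/415

Fold from the inside: start with 6/1.
  3 + 1/6 = 19/6
  2 + 6/19 = 44/19
  9 + 19/44 = 415/44
  8 + 44/415 = 3364/415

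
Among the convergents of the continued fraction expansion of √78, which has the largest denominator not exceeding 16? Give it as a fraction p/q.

√78 = [8; 1, 4, 1, 16, …] (period length 4).
Convergents:
  p_0/q_0 = 8/1
  p_1/q_1 = 9/1
  p_2/q_2 = 44/5
  p_3/q_3 = 53/6
  p_4/q_4 = 892/101
q_3 = 6 ≤ 16 < 101 = q_4, so the answer is 53/6.

53/6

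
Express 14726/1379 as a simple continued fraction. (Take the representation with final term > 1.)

14726 = 10×1379 + 936
1379 = 1×936 + 443
936 = 2×443 + 50
443 = 8×50 + 43
50 = 1×43 + 7
43 = 6×7 + 1
7 = 7×1 + 0  (stop)
So 14726/1379 = [10; 1, 2, 8, 1, 6, 7].

[10; 1, 2, 8, 1, 6, 7]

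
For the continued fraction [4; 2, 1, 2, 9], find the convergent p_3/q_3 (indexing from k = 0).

Using pₖ = aₖpₖ₋₁ + pₖ₋₂, qₖ = aₖqₖ₋₁ + qₖ₋₂ (with p₋₁=1, p₋₂=0, q₋₁=0, q₋₂=1):
  k=0: a=4, p=4, q=1
  k=1: a=2, p=9, q=2
  k=2: a=1, p=13, q=3
  k=3: a=2, p=35, q=8

35/8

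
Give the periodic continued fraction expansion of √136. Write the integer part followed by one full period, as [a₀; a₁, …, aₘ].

[11; 1, 1, 1, 22]

a₀ = ⌊√136⌋ = 11.
With m₀=0, d₀=1 and mₖ₊₁ = dₖaₖ − mₖ, dₖ₊₁ = (n − mₖ₊₁²)/dₖ, aₖ₊₁ = ⌊(a₀+mₖ₊₁)/dₖ₊₁⌋:
  k=1: m=11, d=15, a=1
  k=2: m=4, d=8, a=1
  k=3: m=4, d=15, a=1
  k=4: m=11, d=1, a=22
d=1 and a=2a₀=22 at k=4, so the next step gives (m, d) = (11, 15) again — its k=1 value — and the period has length 4.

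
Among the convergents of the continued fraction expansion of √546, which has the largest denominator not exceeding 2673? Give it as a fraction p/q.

32503/1391

√546 = [23; 2, 1, 2, 1, 2, 46, …] (period length 6).
Convergents:
  p_0/q_0 = 23/1
  p_1/q_1 = 47/2
  p_2/q_2 = 70/3
  p_3/q_3 = 187/8
  p_4/q_4 = 257/11
  p_5/q_5 = 701/30
  p_6/q_6 = 32503/1391
  p_7/q_7 = 65707/2812
q_6 = 1391 ≤ 2673 < 2812 = q_7, so the answer is 32503/1391.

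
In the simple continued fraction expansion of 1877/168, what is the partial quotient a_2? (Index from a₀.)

1877 = 11·168 + 29   →  a_0 = 11
168 = 5·29 + 23   →  a_1 = 5
29 = 1·23 + 6   →  a_2 = 1

1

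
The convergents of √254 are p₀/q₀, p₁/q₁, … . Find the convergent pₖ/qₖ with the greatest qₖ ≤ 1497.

√254 = [15; 1, 14, 1, 30, …] (period length 4).
Convergents:
  p_0/q_0 = 15/1
  p_1/q_1 = 16/1
  p_2/q_2 = 239/15
  p_3/q_3 = 255/16
  p_4/q_4 = 7889/495
  p_5/q_5 = 8144/511
  p_6/q_6 = 121905/7649
q_5 = 511 ≤ 1497 < 7649 = q_6, so the answer is 8144/511.

8144/511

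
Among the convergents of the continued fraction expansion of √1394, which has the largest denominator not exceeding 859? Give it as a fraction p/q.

12545/336

√1394 = [37; 2, 1, 36, 1, 2, 74, …] (period length 6).
Convergents:
  p_0/q_0 = 37/1
  p_1/q_1 = 75/2
  p_2/q_2 = 112/3
  p_3/q_3 = 4107/110
  p_4/q_4 = 4219/113
  p_5/q_5 = 12545/336
  p_6/q_6 = 932549/24977
q_5 = 336 ≤ 859 < 24977 = q_6, so the answer is 12545/336.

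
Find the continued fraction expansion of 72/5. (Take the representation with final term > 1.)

72 = 14·5 + 2
5 = 2·2 + 1
2 = 2·1 + 0  (stop)
So 72/5 = [14; 2, 2].

[14; 2, 2]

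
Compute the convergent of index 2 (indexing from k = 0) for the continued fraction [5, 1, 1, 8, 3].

11/2

Using pₖ = aₖpₖ₋₁ + pₖ₋₂, qₖ = aₖqₖ₋₁ + qₖ₋₂ (with p₋₁=1, p₋₂=0, q₋₁=0, q₋₂=1):
  k=0: a=5, p=5, q=1
  k=1: a=1, p=6, q=1
  k=2: a=1, p=11, q=2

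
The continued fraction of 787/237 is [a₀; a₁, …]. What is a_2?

787 = 3·237 + 76   →  a_0 = 3
237 = 3·76 + 9   →  a_1 = 3
76 = 8·9 + 4   →  a_2 = 8

8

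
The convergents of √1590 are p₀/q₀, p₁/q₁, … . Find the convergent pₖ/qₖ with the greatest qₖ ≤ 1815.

√1590 = [39; 1, 6, 1, 78, …] (period length 4).
Convergents:
  p_0/q_0 = 39/1
  p_1/q_1 = 40/1
  p_2/q_2 = 279/7
  p_3/q_3 = 319/8
  p_4/q_4 = 25161/631
  p_5/q_5 = 25480/639
  p_6/q_6 = 178041/4465
q_5 = 639 ≤ 1815 < 4465 = q_6, so the answer is 25480/639.

25480/639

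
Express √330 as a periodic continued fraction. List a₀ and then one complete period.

a₀ = ⌊√330⌋ = 18.
With m₀=0, d₀=1 and mₖ₊₁ = dₖaₖ − mₖ, dₖ₊₁ = (n − mₖ₊₁²)/dₖ, aₖ₊₁ = ⌊(a₀+mₖ₊₁)/dₖ₊₁⌋:
  k=1: m=18, d=6, a=6
  k=2: m=18, d=1, a=36
d=1 and a=2a₀=36 at k=2, so the next step gives (m, d) = (18, 6) again — its k=1 value — and the period has length 2.

[18; 6, 36]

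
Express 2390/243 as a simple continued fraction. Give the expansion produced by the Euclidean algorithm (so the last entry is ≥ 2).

2390 = 9*243 + 203
243 = 1*203 + 40
203 = 5*40 + 3
40 = 13*3 + 1
3 = 3*1 + 0  (stop)
So 2390/243 = [9; 1, 5, 13, 3].

[9; 1, 5, 13, 3]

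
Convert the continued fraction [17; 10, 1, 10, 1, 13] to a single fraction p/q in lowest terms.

Fold from the inside: start with 13/1.
  1 + 1/13 = 14/13
  10 + 13/14 = 153/14
  1 + 14/153 = 167/153
  10 + 153/167 = 1823/167
  17 + 167/1823 = 31158/1823

31158/1823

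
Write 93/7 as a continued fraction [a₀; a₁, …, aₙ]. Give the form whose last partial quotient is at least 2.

93 = 13×7 + 2
7 = 3×2 + 1
2 = 2×1 + 0  (stop)
So 93/7 = [13; 3, 2].

[13; 3, 2]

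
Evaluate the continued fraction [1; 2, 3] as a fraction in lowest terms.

10/7

Using pₖ = aₖpₖ₋₁ + pₖ₋₂ and qₖ = aₖqₖ₋₁ + qₖ₋₂:
  k=0: a=1, p=1, q=1
  k=1: a=2, p=3, q=2
  k=2: a=3, p=10, q=7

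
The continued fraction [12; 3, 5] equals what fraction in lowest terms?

Fold from the inside: start with 5/1.
  3 + 1/5 = 16/5
  12 + 5/16 = 197/16

197/16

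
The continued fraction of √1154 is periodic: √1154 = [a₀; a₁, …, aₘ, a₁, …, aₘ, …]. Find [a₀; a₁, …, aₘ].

a₀ = ⌊√1154⌋ = 33.
With m₀=0, d₀=1 and mₖ₊₁ = dₖaₖ − mₖ, dₖ₊₁ = (n − mₖ₊₁²)/dₖ, aₖ₊₁ = ⌊(a₀+mₖ₊₁)/dₖ₊₁⌋:
  k=1: m=33, d=65, a=1
  k=2: m=32, d=2, a=32
  k=3: m=32, d=65, a=1
  k=4: m=33, d=1, a=66
d=1 and a=2a₀=66 at k=4, so the next step gives (m, d) = (33, 65) again — its k=1 value — and the period has length 4.

[33; 1, 32, 1, 66]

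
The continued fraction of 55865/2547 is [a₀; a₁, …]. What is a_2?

14

55865 = 21·2547 + 2378   →  a_0 = 21
2547 = 1·2378 + 169   →  a_1 = 1
2378 = 14·169 + 12   →  a_2 = 14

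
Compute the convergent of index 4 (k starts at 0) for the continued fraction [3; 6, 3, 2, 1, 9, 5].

Using pₖ = aₖpₖ₋₁ + pₖ₋₂, qₖ = aₖqₖ₋₁ + qₖ₋₂ (with p₋₁=1, p₋₂=0, q₋₁=0, q₋₂=1):
  k=0: a=3, p=3, q=1
  k=1: a=6, p=19, q=6
  k=2: a=3, p=60, q=19
  k=3: a=2, p=139, q=44
  k=4: a=1, p=199, q=63

199/63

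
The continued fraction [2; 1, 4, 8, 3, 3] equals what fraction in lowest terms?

Fold from the inside: start with 3/1.
  3 + 1/3 = 10/3
  8 + 3/10 = 83/10
  4 + 10/83 = 342/83
  1 + 83/342 = 425/342
  2 + 342/425 = 1192/425

1192/425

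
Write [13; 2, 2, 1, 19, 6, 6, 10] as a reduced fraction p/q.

Fold from the inside: start with 10/1.
  6 + 1/10 = 61/10
  6 + 10/61 = 376/61
  19 + 61/376 = 7205/376
  1 + 376/7205 = 7581/7205
  2 + 7205/7581 = 22367/7581
  2 + 7581/22367 = 52315/22367
  13 + 22367/52315 = 702462/52315

702462/52315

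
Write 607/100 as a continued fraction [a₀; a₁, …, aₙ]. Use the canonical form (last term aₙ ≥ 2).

[6; 14, 3, 2]

607 = 6*100 + 7
100 = 14*7 + 2
7 = 3*2 + 1
2 = 2*1 + 0  (stop)
So 607/100 = [6; 14, 3, 2].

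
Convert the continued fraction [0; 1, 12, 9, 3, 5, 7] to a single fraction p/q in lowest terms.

12967/14038

Using pₖ = aₖpₖ₋₁ + pₖ₋₂ and qₖ = aₖqₖ₋₁ + qₖ₋₂:
  k=0: a=0, p=0, q=1
  k=1: a=1, p=1, q=1
  k=2: a=12, p=12, q=13
  k=3: a=9, p=109, q=118
  k=4: a=3, p=339, q=367
  k=5: a=5, p=1804, q=1953
  k=6: a=7, p=12967, q=14038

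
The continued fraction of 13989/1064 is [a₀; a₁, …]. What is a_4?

13989 = 13·1064 + 157   →  a_0 = 13
1064 = 6·157 + 122   →  a_1 = 6
157 = 1·122 + 35   →  a_2 = 1
122 = 3·35 + 17   →  a_3 = 3
35 = 2·17 + 1   →  a_4 = 2

2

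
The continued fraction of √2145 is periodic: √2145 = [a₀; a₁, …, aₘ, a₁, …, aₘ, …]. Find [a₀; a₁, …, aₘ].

a₀ = ⌊√2145⌋ = 46.
With m₀=0, d₀=1 and mₖ₊₁ = dₖaₖ − mₖ, dₖ₊₁ = (n − mₖ₊₁²)/dₖ, aₖ₊₁ = ⌊(a₀+mₖ₊₁)/dₖ₊₁⌋:
  k=1: m=46, d=29, a=3
  k=2: m=41, d=16, a=5
  k=3: m=39, d=39, a=2
  k=4: m=39, d=16, a=5
  k=5: m=41, d=29, a=3
  k=6: m=46, d=1, a=92
d=1 and a=2a₀=92 at k=6, so the next step gives (m, d) = (46, 29) again — its k=1 value — and the period has length 6.

[46; 3, 5, 2, 5, 3, 92]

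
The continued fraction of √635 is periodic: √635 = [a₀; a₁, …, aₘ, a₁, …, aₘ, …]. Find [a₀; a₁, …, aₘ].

a₀ = ⌊√635⌋ = 25.
With m₀=0, d₀=1 and mₖ₊₁ = dₖaₖ − mₖ, dₖ₊₁ = (n − mₖ₊₁²)/dₖ, aₖ₊₁ = ⌊(a₀+mₖ₊₁)/dₖ₊₁⌋:
  k=1: m=25, d=10, a=5
  k=2: m=25, d=1, a=50
d=1 and a=2a₀=50 at k=2, so the next step gives (m, d) = (25, 10) again — its k=1 value — and the period has length 2.

[25; 5, 50]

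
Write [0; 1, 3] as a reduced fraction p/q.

3/4

Using pₖ = aₖpₖ₋₁ + pₖ₋₂ and qₖ = aₖqₖ₋₁ + qₖ₋₂:
  k=0: a=0, p=0, q=1
  k=1: a=1, p=1, q=1
  k=2: a=3, p=3, q=4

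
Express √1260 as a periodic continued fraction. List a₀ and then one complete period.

a₀ = ⌊√1260⌋ = 35.
With m₀=0, d₀=1 and mₖ₊₁ = dₖaₖ − mₖ, dₖ₊₁ = (n − mₖ₊₁²)/dₖ, aₖ₊₁ = ⌊(a₀+mₖ₊₁)/dₖ₊₁⌋:
  k=1: m=35, d=35, a=2
  k=2: m=35, d=1, a=70
d=1 and a=2a₀=70 at k=2, so the next step gives (m, d) = (35, 35) again — its k=1 value — and the period has length 2.

[35; 2, 70]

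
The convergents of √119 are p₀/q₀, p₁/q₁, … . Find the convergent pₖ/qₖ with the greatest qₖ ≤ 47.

√119 = [10; 1, 9, 1, 20, …] (period length 4).
Convergents:
  p_0/q_0 = 10/1
  p_1/q_1 = 11/1
  p_2/q_2 = 109/10
  p_3/q_3 = 120/11
  p_4/q_4 = 2509/230
q_3 = 11 ≤ 47 < 230 = q_4, so the answer is 120/11.

120/11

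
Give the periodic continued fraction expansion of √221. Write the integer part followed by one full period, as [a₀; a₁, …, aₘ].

[14; 1, 6, 2, 6, 1, 28]

a₀ = ⌊√221⌋ = 14.
With m₀=0, d₀=1 and mₖ₊₁ = dₖaₖ − mₖ, dₖ₊₁ = (n − mₖ₊₁²)/dₖ, aₖ₊₁ = ⌊(a₀+mₖ₊₁)/dₖ₊₁⌋:
  k=1: m=14, d=25, a=1
  k=2: m=11, d=4, a=6
  k=3: m=13, d=13, a=2
  k=4: m=13, d=4, a=6
  k=5: m=11, d=25, a=1
  k=6: m=14, d=1, a=28
d=1 and a=2a₀=28 at k=6, so the next step gives (m, d) = (14, 25) again — its k=1 value — and the period has length 6.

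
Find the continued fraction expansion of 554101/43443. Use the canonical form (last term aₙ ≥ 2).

[12; 1, 3, 13, 7, 19, 6]

554101 = 12×43443 + 32785
43443 = 1×32785 + 10658
32785 = 3×10658 + 811
10658 = 13×811 + 115
811 = 7×115 + 6
115 = 19×6 + 1
6 = 6×1 + 0  (stop)
So 554101/43443 = [12; 1, 3, 13, 7, 19, 6].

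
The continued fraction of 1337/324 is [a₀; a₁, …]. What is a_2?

1337 = 4·324 + 41   →  a_0 = 4
324 = 7·41 + 37   →  a_1 = 7
41 = 1·37 + 4   →  a_2 = 1

1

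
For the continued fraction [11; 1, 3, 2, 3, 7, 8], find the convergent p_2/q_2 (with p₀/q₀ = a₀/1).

Using pₖ = aₖpₖ₋₁ + pₖ₋₂, qₖ = aₖqₖ₋₁ + qₖ₋₂ (with p₋₁=1, p₋₂=0, q₋₁=0, q₋₂=1):
  k=0: a=11, p=11, q=1
  k=1: a=1, p=12, q=1
  k=2: a=3, p=47, q=4

47/4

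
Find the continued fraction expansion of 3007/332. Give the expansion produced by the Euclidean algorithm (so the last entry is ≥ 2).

3007 = 9·332 + 19
332 = 17·19 + 9
19 = 2·9 + 1
9 = 9·1 + 0  (stop)
So 3007/332 = [9; 17, 2, 9].

[9; 17, 2, 9]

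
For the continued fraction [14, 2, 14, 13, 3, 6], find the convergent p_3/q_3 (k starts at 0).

5489/379

Using pₖ = aₖpₖ₋₁ + pₖ₋₂, qₖ = aₖqₖ₋₁ + qₖ₋₂ (with p₋₁=1, p₋₂=0, q₋₁=0, q₋₂=1):
  k=0: a=14, p=14, q=1
  k=1: a=2, p=29, q=2
  k=2: a=14, p=420, q=29
  k=3: a=13, p=5489, q=379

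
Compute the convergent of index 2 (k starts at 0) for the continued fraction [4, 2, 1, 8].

Using pₖ = aₖpₖ₋₁ + pₖ₋₂, qₖ = aₖqₖ₋₁ + qₖ₋₂ (with p₋₁=1, p₋₂=0, q₋₁=0, q₋₂=1):
  k=0: a=4, p=4, q=1
  k=1: a=2, p=9, q=2
  k=2: a=1, p=13, q=3

13/3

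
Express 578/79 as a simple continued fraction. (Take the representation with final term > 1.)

578 = 7*79 + 25
79 = 3*25 + 4
25 = 6*4 + 1
4 = 4*1 + 0  (stop)
So 578/79 = [7; 3, 6, 4].

[7; 3, 6, 4]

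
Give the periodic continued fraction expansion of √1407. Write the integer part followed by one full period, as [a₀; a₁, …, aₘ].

[37; 1, 1, 24, 1, 1, 74]

a₀ = ⌊√1407⌋ = 37.
With m₀=0, d₀=1 and mₖ₊₁ = dₖaₖ − mₖ, dₖ₊₁ = (n − mₖ₊₁²)/dₖ, aₖ₊₁ = ⌊(a₀+mₖ₊₁)/dₖ₊₁⌋:
  k=1: m=37, d=38, a=1
  k=2: m=1, d=37, a=1
  k=3: m=36, d=3, a=24
  k=4: m=36, d=37, a=1
  k=5: m=1, d=38, a=1
  k=6: m=37, d=1, a=74
d=1 and a=2a₀=74 at k=6, so the next step gives (m, d) = (37, 38) again — its k=1 value — and the period has length 6.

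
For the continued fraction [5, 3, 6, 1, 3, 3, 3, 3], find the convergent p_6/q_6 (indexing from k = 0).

4871/916

Using pₖ = aₖpₖ₋₁ + pₖ₋₂, qₖ = aₖqₖ₋₁ + qₖ₋₂ (with p₋₁=1, p₋₂=0, q₋₁=0, q₋₂=1):
  k=0: a=5, p=5, q=1
  k=1: a=3, p=16, q=3
  k=2: a=6, p=101, q=19
  k=3: a=1, p=117, q=22
  k=4: a=3, p=452, q=85
  k=5: a=3, p=1473, q=277
  k=6: a=3, p=4871, q=916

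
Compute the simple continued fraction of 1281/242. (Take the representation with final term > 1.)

[5; 3, 2, 2, 4, 3]

1281 = 5·242 + 71
242 = 3·71 + 29
71 = 2·29 + 13
29 = 2·13 + 3
13 = 4·3 + 1
3 = 3·1 + 0  (stop)
So 1281/242 = [5; 3, 2, 2, 4, 3].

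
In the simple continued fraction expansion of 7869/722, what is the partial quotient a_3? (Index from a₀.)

7869 = 10·722 + 649   →  a_0 = 10
722 = 1·649 + 73   →  a_1 = 1
649 = 8·73 + 65   →  a_2 = 8
73 = 1·65 + 8   →  a_3 = 1

1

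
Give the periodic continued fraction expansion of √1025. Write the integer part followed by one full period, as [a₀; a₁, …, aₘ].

a₀ = ⌊√1025⌋ = 32.
With m₀=0, d₀=1 and mₖ₊₁ = dₖaₖ − mₖ, dₖ₊₁ = (n − mₖ₊₁²)/dₖ, aₖ₊₁ = ⌊(a₀+mₖ₊₁)/dₖ₊₁⌋:
  k=1: m=32, d=1, a=64
d=1 and a=2a₀=64 at k=1, so the next step gives (m, d) = (32, 1) again — its k=1 value — and the period has length 1.

[32; 64]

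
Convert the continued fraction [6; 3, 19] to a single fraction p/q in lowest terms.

367/58

Fold from the inside: start with 19/1.
  3 + 1/19 = 58/19
  6 + 19/58 = 367/58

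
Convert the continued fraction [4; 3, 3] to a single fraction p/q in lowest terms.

43/10

Using pₖ = aₖpₖ₋₁ + pₖ₋₂ and qₖ = aₖqₖ₋₁ + qₖ₋₂:
  k=0: a=4, p=4, q=1
  k=1: a=3, p=13, q=3
  k=2: a=3, p=43, q=10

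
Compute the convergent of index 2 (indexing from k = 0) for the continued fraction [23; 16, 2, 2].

Using pₖ = aₖpₖ₋₁ + pₖ₋₂, qₖ = aₖqₖ₋₁ + qₖ₋₂ (with p₋₁=1, p₋₂=0, q₋₁=0, q₋₂=1):
  k=0: a=23, p=23, q=1
  k=1: a=16, p=369, q=16
  k=2: a=2, p=761, q=33

761/33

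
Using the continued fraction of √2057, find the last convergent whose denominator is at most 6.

√2057 = [45; 2, 1, 4, 1, 2, 90, …] (period length 6).
Convergents:
  p_0/q_0 = 45/1
  p_1/q_1 = 91/2
  p_2/q_2 = 136/3
  p_3/q_3 = 635/14
q_2 = 3 ≤ 6 < 14 = q_3, so the answer is 136/3.

136/3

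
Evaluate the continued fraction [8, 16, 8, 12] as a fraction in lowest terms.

12609/1564

Fold from the inside: start with 12/1.
  8 + 1/12 = 97/12
  16 + 12/97 = 1564/97
  8 + 97/1564 = 12609/1564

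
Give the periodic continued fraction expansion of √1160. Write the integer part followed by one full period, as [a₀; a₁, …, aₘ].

[34; 17, 68]

a₀ = ⌊√1160⌋ = 34.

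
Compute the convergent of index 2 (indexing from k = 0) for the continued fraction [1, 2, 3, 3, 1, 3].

Using pₖ = aₖpₖ₋₁ + pₖ₋₂, qₖ = aₖqₖ₋₁ + qₖ₋₂ (with p₋₁=1, p₋₂=0, q₋₁=0, q₋₂=1):
  k=0: a=1, p=1, q=1
  k=1: a=2, p=3, q=2
  k=2: a=3, p=10, q=7

10/7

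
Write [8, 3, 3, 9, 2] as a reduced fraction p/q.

Using pₖ = aₖpₖ₋₁ + pₖ₋₂ and qₖ = aₖqₖ₋₁ + qₖ₋₂:
  k=0: a=8, p=8, q=1
  k=1: a=3, p=25, q=3
  k=2: a=3, p=83, q=10
  k=3: a=9, p=772, q=93
  k=4: a=2, p=1627, q=196

1627/196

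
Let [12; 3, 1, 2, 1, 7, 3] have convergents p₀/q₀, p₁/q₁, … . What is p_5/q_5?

1423/116

Using pₖ = aₖpₖ₋₁ + pₖ₋₂, qₖ = aₖqₖ₋₁ + qₖ₋₂ (with p₋₁=1, p₋₂=0, q₋₁=0, q₋₂=1):
  k=0: a=12, p=12, q=1
  k=1: a=3, p=37, q=3
  k=2: a=1, p=49, q=4
  k=3: a=2, p=135, q=11
  k=4: a=1, p=184, q=15
  k=5: a=7, p=1423, q=116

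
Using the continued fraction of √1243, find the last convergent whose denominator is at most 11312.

171874/4875

√1243 = [35; 3, 1, 9, 3, 9, 1, 3, 70, …] (period length 8).
Convergents:
  p_0/q_0 = 35/1
  p_1/q_1 = 106/3
  p_2/q_2 = 141/4
  p_3/q_3 = 1375/39
  p_4/q_4 = 4266/121
  p_5/q_5 = 39769/1128
  p_6/q_6 = 44035/1249
  p_7/q_7 = 171874/4875
  p_8/q_8 = 12075215/342499
q_7 = 4875 ≤ 11312 < 342499 = q_8, so the answer is 171874/4875.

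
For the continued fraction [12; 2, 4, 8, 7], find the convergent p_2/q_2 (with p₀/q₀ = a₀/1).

112/9

Using pₖ = aₖpₖ₋₁ + pₖ₋₂, qₖ = aₖqₖ₋₁ + qₖ₋₂ (with p₋₁=1, p₋₂=0, q₋₁=0, q₋₂=1):
  k=0: a=12, p=12, q=1
  k=1: a=2, p=25, q=2
  k=2: a=4, p=112, q=9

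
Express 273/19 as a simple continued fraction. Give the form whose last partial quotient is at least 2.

[14; 2, 1, 2, 2]

273 = 14*19 + 7
19 = 2*7 + 5
7 = 1*5 + 2
5 = 2*2 + 1
2 = 2*1 + 0  (stop)
So 273/19 = [14; 2, 1, 2, 2].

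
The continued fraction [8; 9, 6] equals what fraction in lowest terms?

446/55

Fold from the inside: start with 6/1.
  9 + 1/6 = 55/6
  8 + 6/55 = 446/55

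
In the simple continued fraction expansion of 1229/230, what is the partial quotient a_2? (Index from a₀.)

1229 = 5·230 + 79   →  a_0 = 5
230 = 2·79 + 72   →  a_1 = 2
79 = 1·72 + 7   →  a_2 = 1

1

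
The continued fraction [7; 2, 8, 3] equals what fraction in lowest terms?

396/53

Using pₖ = aₖpₖ₋₁ + pₖ₋₂ and qₖ = aₖqₖ₋₁ + qₖ₋₂:
  k=0: a=7, p=7, q=1
  k=1: a=2, p=15, q=2
  k=2: a=8, p=127, q=17
  k=3: a=3, p=396, q=53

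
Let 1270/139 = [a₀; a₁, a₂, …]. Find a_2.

1270 = 9·139 + 19   →  a_0 = 9
139 = 7·19 + 6   →  a_1 = 7
19 = 3·6 + 1   →  a_2 = 3

3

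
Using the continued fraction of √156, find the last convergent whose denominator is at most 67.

√156 = [12; 2, 24, …] (period length 2).
Convergents:
  p_0/q_0 = 12/1
  p_1/q_1 = 25/2
  p_2/q_2 = 612/49
  p_3/q_3 = 1249/100
q_2 = 49 ≤ 67 < 100 = q_3, so the answer is 612/49.

612/49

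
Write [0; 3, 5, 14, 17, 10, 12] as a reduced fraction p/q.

147504/471599

Fold from the inside: start with 12/1.
  10 + 1/12 = 121/12
  17 + 12/121 = 2069/121
  14 + 121/2069 = 29087/2069
  5 + 2069/29087 = 147504/29087
  3 + 29087/147504 = 471599/147504
  0 + 147504/471599 = 147504/471599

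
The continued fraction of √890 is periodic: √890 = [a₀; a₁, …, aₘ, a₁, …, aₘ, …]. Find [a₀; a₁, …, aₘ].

a₀ = ⌊√890⌋ = 29.
With m₀=0, d₀=1 and mₖ₊₁ = dₖaₖ − mₖ, dₖ₊₁ = (n − mₖ₊₁²)/dₖ, aₖ₊₁ = ⌊(a₀+mₖ₊₁)/dₖ₊₁⌋:
  k=1: m=29, d=49, a=1
  k=2: m=20, d=10, a=4
  k=3: m=20, d=49, a=1
  k=4: m=29, d=1, a=58
d=1 and a=2a₀=58 at k=4, so the next step gives (m, d) = (29, 49) again — its k=1 value — and the period has length 4.

[29; 1, 4, 1, 58]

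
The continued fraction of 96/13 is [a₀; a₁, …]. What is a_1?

96 = 7·13 + 5   →  a_0 = 7
13 = 2·5 + 3   →  a_1 = 2

2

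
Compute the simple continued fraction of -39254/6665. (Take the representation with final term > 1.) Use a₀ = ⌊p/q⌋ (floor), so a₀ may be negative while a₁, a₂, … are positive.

[-6; 9, 17, 1, 19, 2]

-39254 = -6·6665 + 736
6665 = 9·736 + 41
736 = 17·41 + 39
41 = 1·39 + 2
39 = 19·2 + 1
2 = 2·1 + 0  (stop)
So -39254/6665 = [-6; 9, 17, 1, 19, 2].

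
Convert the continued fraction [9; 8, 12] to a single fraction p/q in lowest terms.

Fold from the inside: start with 12/1.
  8 + 1/12 = 97/12
  9 + 12/97 = 885/97

885/97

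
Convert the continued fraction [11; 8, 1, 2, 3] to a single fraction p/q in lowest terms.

967/87

Using pₖ = aₖpₖ₋₁ + pₖ₋₂ and qₖ = aₖqₖ₋₁ + qₖ₋₂:
  k=0: a=11, p=11, q=1
  k=1: a=8, p=89, q=8
  k=2: a=1, p=100, q=9
  k=3: a=2, p=289, q=26
  k=4: a=3, p=967, q=87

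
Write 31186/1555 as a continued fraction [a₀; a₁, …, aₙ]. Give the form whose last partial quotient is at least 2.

[20; 18, 12, 3, 2]

31186 = 20*1555 + 86
1555 = 18*86 + 7
86 = 12*7 + 2
7 = 3*2 + 1
2 = 2*1 + 0  (stop)
So 31186/1555 = [20; 18, 12, 3, 2].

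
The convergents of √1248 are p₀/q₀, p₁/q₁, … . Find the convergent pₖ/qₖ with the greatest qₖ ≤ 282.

√1248 = [35; 3, 17, 3, 70, …] (period length 4).
Convergents:
  p_0/q_0 = 35/1
  p_1/q_1 = 106/3
  p_2/q_2 = 1837/52
  p_3/q_3 = 5617/159
  p_4/q_4 = 395027/11182
q_3 = 159 ≤ 282 < 11182 = q_4, so the answer is 5617/159.

5617/159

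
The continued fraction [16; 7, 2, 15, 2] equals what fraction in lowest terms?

Fold from the inside: start with 2/1.
  15 + 1/2 = 31/2
  2 + 2/31 = 64/31
  7 + 31/64 = 479/64
  16 + 64/479 = 7728/479

7728/479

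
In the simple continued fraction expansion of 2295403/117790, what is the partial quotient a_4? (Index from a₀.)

2295403 = 19·117790 + 57393   →  a_0 = 19
117790 = 2·57393 + 3004   →  a_1 = 2
57393 = 19·3004 + 317   →  a_2 = 19
3004 = 9·317 + 151   →  a_3 = 9
317 = 2·151 + 15   →  a_4 = 2

2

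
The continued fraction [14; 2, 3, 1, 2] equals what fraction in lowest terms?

Using pₖ = aₖpₖ₋₁ + pₖ₋₂ and qₖ = aₖqₖ₋₁ + qₖ₋₂:
  k=0: a=14, p=14, q=1
  k=1: a=2, p=29, q=2
  k=2: a=3, p=101, q=7
  k=3: a=1, p=130, q=9
  k=4: a=2, p=361, q=25

361/25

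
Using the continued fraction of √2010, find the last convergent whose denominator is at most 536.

√2010 = [44; 1, 4, 1, 88, …] (period length 4).
Convergents:
  p_0/q_0 = 44/1
  p_1/q_1 = 45/1
  p_2/q_2 = 224/5
  p_3/q_3 = 269/6
  p_4/q_4 = 23896/533
  p_5/q_5 = 24165/539
q_4 = 533 ≤ 536 < 539 = q_5, so the answer is 23896/533.

23896/533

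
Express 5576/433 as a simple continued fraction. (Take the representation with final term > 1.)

5576 = 12*433 + 380
433 = 1*380 + 53
380 = 7*53 + 9
53 = 5*9 + 8
9 = 1*8 + 1
8 = 8*1 + 0  (stop)
So 5576/433 = [12; 1, 7, 5, 1, 8].

[12; 1, 7, 5, 1, 8]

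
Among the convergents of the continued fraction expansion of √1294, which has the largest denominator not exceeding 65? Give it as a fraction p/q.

√1294 = [35; 1, 34, 1, 70, …] (period length 4).
Convergents:
  p_0/q_0 = 35/1
  p_1/q_1 = 36/1
  p_2/q_2 = 1259/35
  p_3/q_3 = 1295/36
  p_4/q_4 = 91909/2555
q_3 = 36 ≤ 65 < 2555 = q_4, so the answer is 1295/36.

1295/36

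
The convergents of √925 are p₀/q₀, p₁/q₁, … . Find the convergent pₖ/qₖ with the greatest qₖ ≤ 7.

152/5

√925 = [30; 2, 2, 2, 2, 60, …] (period length 5).
Convergents:
  p_0/q_0 = 30/1
  p_1/q_1 = 61/2
  p_2/q_2 = 152/5
  p_3/q_3 = 365/12
q_2 = 5 ≤ 7 < 12 = q_3, so the answer is 152/5.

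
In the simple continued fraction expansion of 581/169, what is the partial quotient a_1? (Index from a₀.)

581 = 3·169 + 74   →  a_0 = 3
169 = 2·74 + 21   →  a_1 = 2

2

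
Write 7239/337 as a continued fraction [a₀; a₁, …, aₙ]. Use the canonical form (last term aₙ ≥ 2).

7239 = 21·337 + 162
337 = 2·162 + 13
162 = 12·13 + 6
13 = 2·6 + 1
6 = 6·1 + 0  (stop)
So 7239/337 = [21; 2, 12, 2, 6].

[21; 2, 12, 2, 6]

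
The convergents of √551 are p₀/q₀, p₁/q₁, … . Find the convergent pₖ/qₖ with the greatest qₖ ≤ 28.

√551 = [23; 2, 8, 1, 8, 2, 46, …] (period length 6).
Convergents:
  p_0/q_0 = 23/1
  p_1/q_1 = 47/2
  p_2/q_2 = 399/17
  p_3/q_3 = 446/19
  p_4/q_4 = 3967/169
q_3 = 19 ≤ 28 < 169 = q_4, so the answer is 446/19.

446/19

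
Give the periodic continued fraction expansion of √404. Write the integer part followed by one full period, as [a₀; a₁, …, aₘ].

a₀ = ⌊√404⌋ = 20.
With m₀=0, d₀=1 and mₖ₊₁ = dₖaₖ − mₖ, dₖ₊₁ = (n − mₖ₊₁²)/dₖ, aₖ₊₁ = ⌊(a₀+mₖ₊₁)/dₖ₊₁⌋:
  k=1: m=20, d=4, a=10
  k=2: m=20, d=1, a=40
d=1 and a=2a₀=40 at k=2, so the next step gives (m, d) = (20, 4) again — its k=1 value — and the period has length 2.

[20; 10, 40]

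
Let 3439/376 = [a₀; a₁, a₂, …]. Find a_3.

5

3439 = 9·376 + 55   →  a_0 = 9
376 = 6·55 + 46   →  a_1 = 6
55 = 1·46 + 9   →  a_2 = 1
46 = 5·9 + 1   →  a_3 = 5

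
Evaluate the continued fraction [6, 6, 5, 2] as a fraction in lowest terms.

419/68

Using pₖ = aₖpₖ₋₁ + pₖ₋₂ and qₖ = aₖqₖ₋₁ + qₖ₋₂:
  k=0: a=6, p=6, q=1
  k=1: a=6, p=37, q=6
  k=2: a=5, p=191, q=31
  k=3: a=2, p=419, q=68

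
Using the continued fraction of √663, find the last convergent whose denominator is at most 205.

√663 = [25; 1, 2, 1, 50, …] (period length 4).
Convergents:
  p_0/q_0 = 25/1
  p_1/q_1 = 26/1
  p_2/q_2 = 77/3
  p_3/q_3 = 103/4
  p_4/q_4 = 5227/203
  p_5/q_5 = 5330/207
q_4 = 203 ≤ 205 < 207 = q_5, so the answer is 5227/203.

5227/203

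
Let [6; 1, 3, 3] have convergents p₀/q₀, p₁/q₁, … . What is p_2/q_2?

Using pₖ = aₖpₖ₋₁ + pₖ₋₂, qₖ = aₖqₖ₋₁ + qₖ₋₂ (with p₋₁=1, p₋₂=0, q₋₁=0, q₋₂=1):
  k=0: a=6, p=6, q=1
  k=1: a=1, p=7, q=1
  k=2: a=3, p=27, q=4

27/4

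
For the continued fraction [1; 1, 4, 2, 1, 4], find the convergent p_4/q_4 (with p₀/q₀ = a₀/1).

Using pₖ = aₖpₖ₋₁ + pₖ₋₂, qₖ = aₖqₖ₋₁ + qₖ₋₂ (with p₋₁=1, p₋₂=0, q₋₁=0, q₋₂=1):
  k=0: a=1, p=1, q=1
  k=1: a=1, p=2, q=1
  k=2: a=4, p=9, q=5
  k=3: a=2, p=20, q=11
  k=4: a=1, p=29, q=16

29/16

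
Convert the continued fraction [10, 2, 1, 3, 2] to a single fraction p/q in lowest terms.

259/25

Using pₖ = aₖpₖ₋₁ + pₖ₋₂ and qₖ = aₖqₖ₋₁ + qₖ₋₂:
  k=0: a=10, p=10, q=1
  k=1: a=2, p=21, q=2
  k=2: a=1, p=31, q=3
  k=3: a=3, p=114, q=11
  k=4: a=2, p=259, q=25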